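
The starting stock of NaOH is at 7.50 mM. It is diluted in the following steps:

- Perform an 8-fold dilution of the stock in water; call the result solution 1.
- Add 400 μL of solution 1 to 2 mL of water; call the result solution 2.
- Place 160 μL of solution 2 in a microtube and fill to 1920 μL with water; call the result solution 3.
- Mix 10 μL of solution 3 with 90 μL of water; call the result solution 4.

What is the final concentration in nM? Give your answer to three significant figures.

Step 1: 8-fold → factor 8
Step 2: 400 μL + 2 mL = 2400 μL total → factor 2400/400 = 6
Step 3: 160 μL brought to 1920 μL → factor 1920/160 = 12
Step 4: 10 μL + 90 μL = 100 μL total → factor 100/10 = 10
Overall dilution factor = 8 × 6 × 12 × 10 = 5760
Final = 7.50 mM / 5760 = 0.001302 mM = 1.30 × 10^3 nM

1.30 × 10^3 nM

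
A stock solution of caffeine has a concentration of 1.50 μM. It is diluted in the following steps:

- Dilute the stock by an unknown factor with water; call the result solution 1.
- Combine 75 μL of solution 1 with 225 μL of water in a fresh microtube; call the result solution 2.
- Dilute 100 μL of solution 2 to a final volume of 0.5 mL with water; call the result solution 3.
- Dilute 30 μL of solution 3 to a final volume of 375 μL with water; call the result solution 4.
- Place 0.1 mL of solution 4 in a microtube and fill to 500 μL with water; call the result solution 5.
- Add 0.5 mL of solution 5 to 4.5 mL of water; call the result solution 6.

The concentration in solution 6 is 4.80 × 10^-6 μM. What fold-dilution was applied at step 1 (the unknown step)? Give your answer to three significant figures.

25.0-fold

Step 1: unknown factor x
Step 2: 75 μL + 225 μL = 300 μL total → factor 300/75 = 4
Step 3: 100 μL brought to 0.5 mL → factor 500/100 = 5
Step 4: 30 μL brought to 375 μL → factor 375/30 = 12.5
Step 5: 0.1 mL brought to 500 μL → factor 0.5/0.1 = 5
Step 6: 0.5 mL + 4.5 mL = 5 mL total → factor 5/0.5 = 10
Product of known-step factors = 12500
Overall factor = 1.50 μM / (4.80 × 10^-6 μM) = 3.125 × 10^5
x = 3.125 × 10^5 / 12500 = 25.0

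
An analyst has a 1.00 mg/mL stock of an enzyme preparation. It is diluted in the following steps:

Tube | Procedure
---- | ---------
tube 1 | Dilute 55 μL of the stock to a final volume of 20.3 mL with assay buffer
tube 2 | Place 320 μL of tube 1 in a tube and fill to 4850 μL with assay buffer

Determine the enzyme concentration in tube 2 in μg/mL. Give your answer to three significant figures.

0.179 μg/mL

Step 1: 55 μL brought to 20.3 mL → factor 20300/55 = 369.09
Step 2: 320 μL brought to 4850 μL → factor 4850/320 = 15.156
Overall dilution factor = 369.09 × 15.156 = 5594
Final = 1.00 mg/mL / 5594 = 0.0001788 mg/mL = 0.179 μg/mL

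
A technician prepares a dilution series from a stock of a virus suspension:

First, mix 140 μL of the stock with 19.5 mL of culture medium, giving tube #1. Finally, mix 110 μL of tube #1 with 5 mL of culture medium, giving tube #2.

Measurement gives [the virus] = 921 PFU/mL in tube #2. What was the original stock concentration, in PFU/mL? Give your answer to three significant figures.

6.00 × 10^6 PFU/mL

Step 1: 140 μL + 19.5 mL = 19640 μL total → factor 19640/140 = 140.29
Step 2: 110 μL + 5 mL = 5110 μL total → factor 5110/110 = 46.455
Overall dilution factor = 140.29 × 46.455 = 6516.9
Stock = 921 PFU/mL × 6516.9 = 6.00 × 10^6 PFU/mL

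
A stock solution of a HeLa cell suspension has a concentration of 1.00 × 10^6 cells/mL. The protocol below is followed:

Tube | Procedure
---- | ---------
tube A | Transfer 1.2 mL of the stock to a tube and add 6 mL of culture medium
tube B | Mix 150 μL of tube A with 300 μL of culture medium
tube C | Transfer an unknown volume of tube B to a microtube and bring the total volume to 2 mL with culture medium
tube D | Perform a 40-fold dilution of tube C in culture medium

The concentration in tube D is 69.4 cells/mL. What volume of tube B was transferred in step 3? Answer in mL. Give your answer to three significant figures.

Step 1: 1.2 mL + 6 mL = 7.2 mL total → factor 7.2/1.2 = 6
Step 2: 150 μL + 300 μL = 450 μL total → factor 450/150 = 3
Step 3: v brought to 2 mL → factor = 2 mL/v
Step 4: 40-fold → factor 40
Product of known-step factors = 720
Overall factor = 1.00 × 10^6 cells/mL / (69.4 cells/mL) = 14409
Step-3 factor = 14409 / 720 = 20.013
v = 2 mL / 20.013 = 0.0999 mL

0.0999 mL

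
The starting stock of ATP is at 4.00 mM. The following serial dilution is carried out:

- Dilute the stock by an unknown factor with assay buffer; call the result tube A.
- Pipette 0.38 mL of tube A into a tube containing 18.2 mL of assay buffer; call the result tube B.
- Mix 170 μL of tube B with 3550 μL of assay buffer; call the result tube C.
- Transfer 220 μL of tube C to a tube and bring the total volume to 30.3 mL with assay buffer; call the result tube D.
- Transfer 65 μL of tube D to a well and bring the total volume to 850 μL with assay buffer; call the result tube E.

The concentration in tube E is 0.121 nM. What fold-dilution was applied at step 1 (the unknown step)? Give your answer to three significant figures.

17.2-fold

Step 1: unknown factor x
Step 2: 0.38 mL + 18.2 mL = 18.58 mL total → factor 18.58/0.38 = 48.895
Step 3: 170 μL + 3550 μL = 3720 μL total → factor 3720/170 = 21.882
Step 4: 220 μL brought to 30.3 mL → factor 30300/220 = 137.73
Step 5: 65 μL brought to 850 μL → factor 850/65 = 13.077
Product of known-step factors = 1.927 × 10^6
Overall factor = 4.00 mM / (0.121 nM) = 3.3058 × 10^7
x = 3.3058 × 10^7 / 1.927 × 10^6 = 17.2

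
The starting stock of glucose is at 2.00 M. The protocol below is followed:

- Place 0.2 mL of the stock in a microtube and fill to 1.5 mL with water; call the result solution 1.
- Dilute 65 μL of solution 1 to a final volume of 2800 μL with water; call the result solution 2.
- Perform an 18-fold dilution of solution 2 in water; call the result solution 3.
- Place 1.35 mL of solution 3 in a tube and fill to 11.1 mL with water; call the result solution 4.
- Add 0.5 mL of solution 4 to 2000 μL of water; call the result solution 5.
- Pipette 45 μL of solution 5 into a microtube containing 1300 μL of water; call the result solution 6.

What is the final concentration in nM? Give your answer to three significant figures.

Step 1: 0.2 mL brought to 1.5 mL → factor 1.5/0.2 = 7.5
Step 2: 65 μL brought to 2800 μL → factor 2800/65 = 43.077
Step 3: 18-fold → factor 18
Step 4: 1.35 mL brought to 11.1 mL → factor 11.1/1.35 = 8.2222
Step 5: 0.5 mL + 2000 μL = 2.5 mL total → factor 2.5/0.5 = 5
Step 6: 45 μL + 1300 μL = 1345 μL total → factor 1345/45 = 29.889
Overall dilution factor = 7.5 × 43.077 × 18 × 8.2222 × 5 × 29.889 = 7.1457 × 10^6
Final = 2.00 M / 7.1457 × 10^6 = 2.799 × 10^-7 M = 280 nM

280 nM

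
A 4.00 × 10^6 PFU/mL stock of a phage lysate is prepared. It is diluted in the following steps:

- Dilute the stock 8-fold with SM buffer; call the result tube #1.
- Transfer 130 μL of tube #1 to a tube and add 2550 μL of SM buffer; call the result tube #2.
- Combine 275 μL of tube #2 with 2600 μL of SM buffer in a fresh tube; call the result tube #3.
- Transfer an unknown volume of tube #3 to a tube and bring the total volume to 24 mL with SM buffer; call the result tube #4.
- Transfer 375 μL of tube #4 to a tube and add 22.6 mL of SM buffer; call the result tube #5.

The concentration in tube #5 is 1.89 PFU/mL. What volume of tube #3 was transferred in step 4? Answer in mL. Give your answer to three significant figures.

Step 1: 8-fold → factor 8
Step 2: 130 μL + 2550 μL = 2680 μL total → factor 2680/130 = 20.615
Step 3: 275 μL + 2600 μL = 2875 μL total → factor 2875/275 = 10.455
Step 4: v brought to 24 mL → factor = 24 mL/v
Step 5: 375 μL + 22.6 mL = 22975 μL total → factor 22975/375 = 61.267
Product of known-step factors = 1.0564 × 10^5
Overall factor = 4.00 × 10^6 PFU/mL / (1.89 PFU/mL) = 2.1164 × 10^6
Step-4 factor = 2.1164 × 10^6 / 1.0564 × 10^5 = 20.035
v = 24 mL / 20.035 = 1.20 mL

1.20 mL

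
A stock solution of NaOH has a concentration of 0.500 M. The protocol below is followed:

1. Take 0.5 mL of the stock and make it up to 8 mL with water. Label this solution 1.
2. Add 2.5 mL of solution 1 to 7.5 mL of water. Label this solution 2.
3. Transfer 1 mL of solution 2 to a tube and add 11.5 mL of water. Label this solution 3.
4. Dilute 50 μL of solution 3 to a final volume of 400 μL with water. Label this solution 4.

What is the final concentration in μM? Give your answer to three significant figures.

78.1 μM

Step 1: 0.5 mL brought to 8 mL → factor 8/0.5 = 16
Step 2: 2.5 mL + 7.5 mL = 10 mL total → factor 10/2.5 = 4
Step 3: 1 mL + 11.5 mL = 12.5 mL total → factor 12.5/1 = 12.5
Step 4: 50 μL brought to 400 μL → factor 400/50 = 8
Overall dilution factor = 16 × 4 × 12.5 × 8 = 6400
Final = 0.500 M / 6400 = 7.813 × 10^-5 M = 78.1 μM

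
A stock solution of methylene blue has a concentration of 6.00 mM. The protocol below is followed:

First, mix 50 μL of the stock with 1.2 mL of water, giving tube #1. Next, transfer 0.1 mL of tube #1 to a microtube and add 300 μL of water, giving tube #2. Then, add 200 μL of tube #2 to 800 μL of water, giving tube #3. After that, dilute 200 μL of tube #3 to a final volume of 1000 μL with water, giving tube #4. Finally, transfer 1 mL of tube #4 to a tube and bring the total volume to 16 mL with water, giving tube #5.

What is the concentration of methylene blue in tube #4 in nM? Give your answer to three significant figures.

2.40 × 10^3 nM

Step 1: 50 μL + 1.2 mL = 1250 μL total → factor 1250/50 = 25
Step 2: 0.1 mL + 300 μL = 0.4 mL total → factor 0.4/0.1 = 4
Step 3: 200 μL + 800 μL = 1000 μL total → factor 1000/200 = 5
Step 4: 200 μL brought to 1000 μL → factor 1000/200 = 5
Dilution factor through tube #4 = 25 × 4 × 5 × 5 = 2500
[tube #4] = 6.00 mM / 2500 = 0.002400 mM = 2.40 × 10^3 nM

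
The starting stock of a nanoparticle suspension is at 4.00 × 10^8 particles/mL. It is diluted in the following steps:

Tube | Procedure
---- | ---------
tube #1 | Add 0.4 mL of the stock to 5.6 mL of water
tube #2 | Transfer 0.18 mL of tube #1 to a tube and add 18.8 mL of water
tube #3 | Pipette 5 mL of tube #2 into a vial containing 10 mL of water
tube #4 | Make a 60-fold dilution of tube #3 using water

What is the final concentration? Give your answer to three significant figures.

1.40 × 10^3 particles/mL

Step 1: 0.4 mL + 5.6 mL = 6 mL total → factor 6/0.4 = 15
Step 2: 0.18 mL + 18.8 mL = 18.98 mL total → factor 18.98/0.18 = 105.44
Step 3: 5 mL + 10 mL = 15 mL total → factor 15/5 = 3
Step 4: 60-fold → factor 60
Overall dilution factor = 15 × 105.44 × 3 × 60 = 2.847 × 10^5
Final = 4.00 × 10^8 particles/mL / 2.847 × 10^5 = 1.40 × 10^3 particles/mL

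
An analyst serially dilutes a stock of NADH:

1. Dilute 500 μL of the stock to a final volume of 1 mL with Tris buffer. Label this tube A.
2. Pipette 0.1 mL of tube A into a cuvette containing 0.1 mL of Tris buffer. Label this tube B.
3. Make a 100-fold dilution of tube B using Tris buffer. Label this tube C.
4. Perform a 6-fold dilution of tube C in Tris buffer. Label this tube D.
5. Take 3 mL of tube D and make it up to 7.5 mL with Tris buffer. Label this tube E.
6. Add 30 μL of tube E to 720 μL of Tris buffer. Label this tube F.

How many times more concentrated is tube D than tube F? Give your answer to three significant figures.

62.5

Step 1: 500 μL brought to 1 mL → factor 1000/500 = 2
Step 2: 0.1 mL + 0.1 mL = 0.2 mL total → factor 0.2/0.1 = 2
Step 3: 100-fold → factor 100
Step 4: 6-fold → factor 6
Step 5: 3 mL brought to 7.5 mL → factor 7.5/3 = 2.5
Step 6: 30 μL + 720 μL = 750 μL total → factor 750/30 = 25
Dilution factor to tube D = 2400; to tube F = 1.5 × 10^5
[tube D]/[tube F] = (factor to tube F)/(factor to tube D) = 1.5 × 10^5/2400 = 62.5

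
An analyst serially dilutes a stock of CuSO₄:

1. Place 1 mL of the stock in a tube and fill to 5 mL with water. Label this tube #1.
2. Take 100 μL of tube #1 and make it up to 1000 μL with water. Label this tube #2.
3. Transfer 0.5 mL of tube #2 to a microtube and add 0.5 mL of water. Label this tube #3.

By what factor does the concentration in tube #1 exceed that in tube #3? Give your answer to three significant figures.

20.0

Step 1: 1 mL brought to 5 mL → factor 5/1 = 5
Step 2: 100 μL brought to 1000 μL → factor 1000/100 = 10
Step 3: 0.5 mL + 0.5 mL = 1 mL total → factor 1/0.5 = 2
Dilution factor to tube #1 = 5; to tube #3 = 100
[tube #1]/[tube #3] = (factor to tube #3)/(factor to tube #1) = 100/5 = 20.0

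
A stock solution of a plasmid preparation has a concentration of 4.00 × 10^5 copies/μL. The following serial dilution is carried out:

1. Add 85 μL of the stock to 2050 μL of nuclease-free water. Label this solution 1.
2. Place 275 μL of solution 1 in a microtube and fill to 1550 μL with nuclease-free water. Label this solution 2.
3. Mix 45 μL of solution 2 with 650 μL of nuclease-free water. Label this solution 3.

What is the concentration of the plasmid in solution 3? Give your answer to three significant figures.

Step 1: 85 μL + 2050 μL = 2135 μL total → factor 2135/85 = 25.118
Step 2: 275 μL brought to 1550 μL → factor 1550/275 = 5.6364
Step 3: 45 μL + 650 μL = 695 μL total → factor 695/45 = 15.444
Overall dilution factor = 25.118 × 5.6364 × 15.444 = 2186.5
Final = 4.00 × 10^5 copies/μL / 2186.5 = 183 copies/μL

183 copies/μL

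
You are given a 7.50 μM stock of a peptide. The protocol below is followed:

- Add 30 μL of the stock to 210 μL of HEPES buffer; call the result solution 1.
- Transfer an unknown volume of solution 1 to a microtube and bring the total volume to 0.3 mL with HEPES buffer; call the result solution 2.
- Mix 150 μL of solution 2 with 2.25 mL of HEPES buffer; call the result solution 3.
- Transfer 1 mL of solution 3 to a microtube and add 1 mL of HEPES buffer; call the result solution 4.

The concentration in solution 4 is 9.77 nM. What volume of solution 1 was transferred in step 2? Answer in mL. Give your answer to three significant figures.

Step 1: 30 μL + 210 μL = 240 μL total → factor 240/30 = 8
Step 2: v brought to 0.3 mL → factor = 0.3 mL/v
Step 3: 150 μL + 2.25 mL = 2400 μL total → factor 2400/150 = 16
Step 4: 1 mL + 1 mL = 2 mL total → factor 2/1 = 2
Product of known-step factors = 256
Overall factor = 7.50 μM / (9.77 nM) = 767.66
Step-2 factor = 767.66 / 256 = 2.9987
v = 0.3 mL / 2.9987 = 0.100 mL

0.100 mL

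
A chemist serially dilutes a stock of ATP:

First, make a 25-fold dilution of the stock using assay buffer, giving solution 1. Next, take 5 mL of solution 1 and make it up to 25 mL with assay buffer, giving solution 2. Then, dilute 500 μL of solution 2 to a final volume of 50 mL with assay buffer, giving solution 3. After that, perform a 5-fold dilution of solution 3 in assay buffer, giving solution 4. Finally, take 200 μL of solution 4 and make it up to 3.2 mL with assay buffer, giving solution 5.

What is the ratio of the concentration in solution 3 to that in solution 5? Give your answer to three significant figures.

Step 1: 25-fold → factor 25
Step 2: 5 mL brought to 25 mL → factor 25/5 = 5
Step 3: 500 μL brought to 50 mL → factor 50000/500 = 100
Step 4: 5-fold → factor 5
Step 5: 200 μL brought to 3.2 mL → factor 3200/200 = 16
Dilution factor to solution 3 = 12500; to solution 5 = 1 × 10^6
[solution 3]/[solution 5] = (factor to solution 5)/(factor to solution 3) = 1 × 10^6/12500 = 80.0

80.0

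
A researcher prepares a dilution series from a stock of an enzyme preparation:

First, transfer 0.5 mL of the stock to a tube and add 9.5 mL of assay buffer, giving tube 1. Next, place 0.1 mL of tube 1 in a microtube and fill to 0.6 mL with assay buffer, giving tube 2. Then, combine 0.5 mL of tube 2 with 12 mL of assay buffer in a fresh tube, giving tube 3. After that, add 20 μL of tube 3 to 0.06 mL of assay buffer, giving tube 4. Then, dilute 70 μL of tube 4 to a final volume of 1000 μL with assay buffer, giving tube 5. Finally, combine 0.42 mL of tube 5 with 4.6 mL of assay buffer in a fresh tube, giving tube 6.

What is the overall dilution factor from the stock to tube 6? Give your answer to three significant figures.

Step 1: 0.5 mL + 9.5 mL = 10 mL total → factor 10/0.5 = 20
Step 2: 0.1 mL brought to 0.6 mL → factor 0.6/0.1 = 6
Step 3: 0.5 mL + 12 mL = 12.5 mL total → factor 12.5/0.5 = 25
Step 4: 20 μL + 0.06 mL = 80 μL total → factor 80/20 = 4
Step 5: 70 μL brought to 1000 μL → factor 1000/70 = 14.286
Step 6: 0.42 mL + 4.6 mL = 5.02 mL total → factor 5.02/0.42 = 11.952
Overall dilution factor = 20 × 6 × 25 × 4 × 14.286 × 11.952 = 2.049 × 10^6

2.05 × 10^6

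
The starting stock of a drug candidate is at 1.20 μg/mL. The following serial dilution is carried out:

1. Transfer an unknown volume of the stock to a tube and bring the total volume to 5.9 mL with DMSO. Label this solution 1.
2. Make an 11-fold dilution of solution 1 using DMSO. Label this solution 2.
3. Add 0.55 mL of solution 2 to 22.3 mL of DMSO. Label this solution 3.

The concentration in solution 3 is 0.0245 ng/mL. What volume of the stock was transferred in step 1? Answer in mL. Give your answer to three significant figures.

Step 1: v brought to 5.9 mL → factor = 5.9 mL/v
Step 2: 11-fold → factor 11
Step 3: 0.55 mL + 22.3 mL = 22.85 mL total → factor 22.85/0.55 = 41.545
Product of known-step factors = 457
Overall factor = 1.20 μg/mL / (0.0245 ng/mL) = 48980
Step-1 factor = 48980 / 457 = 107.18
v = 5.9 mL / 107.18 = 0.0550 mL

0.0550 mL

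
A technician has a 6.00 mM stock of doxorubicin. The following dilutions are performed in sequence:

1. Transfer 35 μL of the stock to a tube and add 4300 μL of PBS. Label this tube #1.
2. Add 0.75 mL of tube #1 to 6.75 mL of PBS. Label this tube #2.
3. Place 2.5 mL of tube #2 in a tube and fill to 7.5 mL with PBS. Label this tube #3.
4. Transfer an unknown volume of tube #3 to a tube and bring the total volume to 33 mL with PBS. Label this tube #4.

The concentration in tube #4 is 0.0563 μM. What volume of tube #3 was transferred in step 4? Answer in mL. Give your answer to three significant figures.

Step 1: 35 μL + 4300 μL = 4335 μL total → factor 4335/35 = 123.86
Step 2: 0.75 mL + 6.75 mL = 7.5 mL total → factor 7.5/0.75 = 10
Step 3: 2.5 mL brought to 7.5 mL → factor 7.5/2.5 = 3
Step 4: v brought to 33 mL → factor = 33 mL/v
Product of known-step factors = 3715.7
Overall factor = 6.00 mM / (0.0563 μM) = 1.0657 × 10^5
Step-4 factor = 1.0657 × 10^5 / 3715.7 = 28.681
v = 33 mL / 28.681 = 1.15 mL

1.15 mL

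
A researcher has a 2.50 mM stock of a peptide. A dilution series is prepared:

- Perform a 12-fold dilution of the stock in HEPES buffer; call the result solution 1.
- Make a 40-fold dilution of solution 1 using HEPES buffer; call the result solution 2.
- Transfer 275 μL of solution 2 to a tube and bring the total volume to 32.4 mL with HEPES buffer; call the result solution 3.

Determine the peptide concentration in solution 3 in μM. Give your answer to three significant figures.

Step 1: 12-fold → factor 12
Step 2: 40-fold → factor 40
Step 3: 275 μL brought to 32.4 mL → factor 32400/275 = 117.82
Overall dilution factor = 12 × 40 × 117.82 = 56553
Final = 2.50 mM / 56553 = 4.421 × 10^-5 mM = 0.0442 μM

0.0442 μM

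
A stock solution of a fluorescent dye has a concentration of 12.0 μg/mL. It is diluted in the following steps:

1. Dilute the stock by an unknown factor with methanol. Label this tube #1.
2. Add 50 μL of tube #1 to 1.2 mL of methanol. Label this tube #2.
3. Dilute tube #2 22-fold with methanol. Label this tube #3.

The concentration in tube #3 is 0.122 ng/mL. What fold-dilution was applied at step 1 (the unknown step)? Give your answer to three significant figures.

179-fold

Step 1: unknown factor x
Step 2: 50 μL + 1.2 mL = 1250 μL total → factor 1250/50 = 25
Step 3: 22-fold → factor 22
Product of known-step factors = 550
Overall factor = 12.0 μg/mL / (0.122 ng/mL) = 98361
x = 98361 / 550 = 179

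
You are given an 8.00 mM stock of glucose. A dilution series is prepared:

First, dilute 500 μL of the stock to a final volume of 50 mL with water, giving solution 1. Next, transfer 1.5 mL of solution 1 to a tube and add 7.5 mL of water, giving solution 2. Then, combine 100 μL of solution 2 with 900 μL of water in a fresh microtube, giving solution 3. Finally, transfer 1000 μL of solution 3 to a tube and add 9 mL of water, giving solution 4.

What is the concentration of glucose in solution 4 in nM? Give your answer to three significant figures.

Step 1: 500 μL brought to 50 mL → factor 50000/500 = 100
Step 2: 1.5 mL + 7.5 mL = 9 mL total → factor 9/1.5 = 6
Step 3: 100 μL + 900 μL = 1000 μL total → factor 1000/100 = 10
Step 4: 1000 μL + 9 mL = 10000 μL total → factor 10000/1000 = 10
Overall dilution factor = 100 × 6 × 10 × 10 = 60000
Final = 8.00 mM / 60000 = 0.0001333 mM = 133 nM

133 nM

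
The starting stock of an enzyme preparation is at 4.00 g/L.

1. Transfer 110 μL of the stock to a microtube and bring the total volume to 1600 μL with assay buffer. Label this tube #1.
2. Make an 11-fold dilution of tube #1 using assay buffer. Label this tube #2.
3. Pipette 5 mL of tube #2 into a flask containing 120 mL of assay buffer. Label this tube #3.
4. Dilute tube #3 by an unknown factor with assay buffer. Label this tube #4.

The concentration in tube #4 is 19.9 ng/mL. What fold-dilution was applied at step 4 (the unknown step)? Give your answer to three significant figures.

Step 1: 110 μL brought to 1600 μL → factor 1600/110 = 14.545
Step 2: 11-fold → factor 11
Step 3: 5 mL + 120 mL = 125 mL total → factor 125/5 = 25
Step 4: unknown factor x
Product of known-step factors = 4000
Overall factor = 4.00 g/L / (19.9 ng/mL) = 2.0101 × 10^5
x = 2.0101 × 10^5 / 4000 = 50.3

50.3-fold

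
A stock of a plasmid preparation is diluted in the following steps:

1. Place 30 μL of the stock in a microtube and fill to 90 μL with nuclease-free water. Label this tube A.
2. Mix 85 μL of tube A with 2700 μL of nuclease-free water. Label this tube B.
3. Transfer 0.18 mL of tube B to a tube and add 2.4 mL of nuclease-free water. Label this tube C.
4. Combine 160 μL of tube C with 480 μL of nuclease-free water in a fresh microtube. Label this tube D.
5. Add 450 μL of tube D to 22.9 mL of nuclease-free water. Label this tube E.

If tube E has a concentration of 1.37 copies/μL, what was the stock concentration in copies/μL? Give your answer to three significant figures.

Step 1: 30 μL brought to 90 μL → factor 90/30 = 3
Step 2: 85 μL + 2700 μL = 2785 μL total → factor 2785/85 = 32.765
Step 3: 0.18 mL + 2.4 mL = 2.58 mL total → factor 2.58/0.18 = 14.333
Step 4: 160 μL + 480 μL = 640 μL total → factor 640/160 = 4
Step 5: 450 μL + 22.9 mL = 23350 μL total → factor 23350/450 = 51.889
Overall dilution factor = 3 × 32.765 × 14.333 × 4 × 51.889 = 2.9242 × 10^5
Stock = 1.37 copies/μL × 2.9242 × 10^5 = 4.01 × 10^5 copies/μL

4.01 × 10^5 copies/μL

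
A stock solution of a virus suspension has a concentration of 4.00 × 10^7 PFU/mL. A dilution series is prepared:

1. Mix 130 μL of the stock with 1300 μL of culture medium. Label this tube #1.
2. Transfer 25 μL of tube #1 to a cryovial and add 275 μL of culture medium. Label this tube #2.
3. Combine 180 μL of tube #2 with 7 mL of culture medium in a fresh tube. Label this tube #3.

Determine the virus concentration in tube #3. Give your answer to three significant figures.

7.60 × 10^3 PFU/mL

Step 1: 130 μL + 1300 μL = 1430 μL total → factor 1430/130 = 11
Step 2: 25 μL + 275 μL = 300 μL total → factor 300/25 = 12
Step 3: 180 μL + 7 mL = 7180 μL total → factor 7180/180 = 39.889
Overall dilution factor = 11 × 12 × 39.889 = 5265.3
Final = 4.00 × 10^7 PFU/mL / 5265.3 = 7.60 × 10^3 PFU/mL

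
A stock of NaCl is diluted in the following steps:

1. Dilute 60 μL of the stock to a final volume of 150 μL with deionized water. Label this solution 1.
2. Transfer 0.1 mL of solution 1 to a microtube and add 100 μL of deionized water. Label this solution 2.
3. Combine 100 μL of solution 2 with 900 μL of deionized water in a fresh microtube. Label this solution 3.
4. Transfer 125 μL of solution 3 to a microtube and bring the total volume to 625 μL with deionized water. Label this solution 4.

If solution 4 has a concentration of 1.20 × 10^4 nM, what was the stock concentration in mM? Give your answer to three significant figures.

3.00 mM

Step 1: 60 μL brought to 150 μL → factor 150/60 = 2.5
Step 2: 0.1 mL + 100 μL = 0.2 mL total → factor 0.2/0.1 = 2
Step 3: 100 μL + 900 μL = 1000 μL total → factor 1000/100 = 10
Step 4: 125 μL brought to 625 μL → factor 625/125 = 5
Overall dilution factor = 2.5 × 2 × 10 × 5 = 250
Stock = 1.20 × 10^4 nM × 250 = 3.000 × 10^6 nM = 3.00 mM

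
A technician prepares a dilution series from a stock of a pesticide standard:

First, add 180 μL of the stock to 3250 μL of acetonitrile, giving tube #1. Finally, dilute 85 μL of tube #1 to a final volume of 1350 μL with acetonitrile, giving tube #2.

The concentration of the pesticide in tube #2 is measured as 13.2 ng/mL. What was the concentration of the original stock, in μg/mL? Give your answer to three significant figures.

3.99 μg/mL

Step 1: 180 μL + 3250 μL = 3430 μL total → factor 3430/180 = 19.056
Step 2: 85 μL brought to 1350 μL → factor 1350/85 = 15.882
Overall dilution factor = 19.056 × 15.882 = 302.65
Stock = 13.2 ng/mL × 302.65 = 3995 ng/mL = 3.99 μg/mL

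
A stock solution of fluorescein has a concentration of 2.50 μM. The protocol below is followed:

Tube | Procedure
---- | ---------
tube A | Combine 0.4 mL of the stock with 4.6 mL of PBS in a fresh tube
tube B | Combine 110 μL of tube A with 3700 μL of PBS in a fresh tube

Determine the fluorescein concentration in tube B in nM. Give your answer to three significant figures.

Step 1: 0.4 mL + 4.6 mL = 5 mL total → factor 5/0.4 = 12.5
Step 2: 110 μL + 3700 μL = 3810 μL total → factor 3810/110 = 34.636
Overall dilution factor = 12.5 × 34.636 = 432.95
Final = 2.50 μM / 432.95 = 0.005774 μM = 5.77 nM

5.77 nM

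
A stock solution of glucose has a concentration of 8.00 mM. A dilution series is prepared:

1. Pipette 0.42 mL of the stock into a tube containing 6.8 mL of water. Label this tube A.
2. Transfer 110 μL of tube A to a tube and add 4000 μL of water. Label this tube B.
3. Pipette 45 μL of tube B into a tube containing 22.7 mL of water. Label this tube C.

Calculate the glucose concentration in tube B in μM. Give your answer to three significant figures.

Step 1: 0.42 mL + 6.8 mL = 7.22 mL total → factor 7.22/0.42 = 17.19
Step 2: 110 μL + 4000 μL = 4110 μL total → factor 4110/110 = 37.364
Dilution factor through tube B = 17.19 × 37.364 = 642.3
[tube B] = 8.00 mM / 642.3 = 0.01246 mM = 12.5 μM

12.5 μM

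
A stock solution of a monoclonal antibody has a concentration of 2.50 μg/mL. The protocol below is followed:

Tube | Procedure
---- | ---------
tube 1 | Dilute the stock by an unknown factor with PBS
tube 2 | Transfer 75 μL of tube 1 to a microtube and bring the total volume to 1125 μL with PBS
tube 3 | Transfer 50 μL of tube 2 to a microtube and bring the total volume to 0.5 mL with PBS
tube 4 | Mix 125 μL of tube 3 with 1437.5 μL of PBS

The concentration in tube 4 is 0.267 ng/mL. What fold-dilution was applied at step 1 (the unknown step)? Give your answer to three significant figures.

4.99-fold

Step 1: unknown factor x
Step 2: 75 μL brought to 1125 μL → factor 1125/75 = 15
Step 3: 50 μL brought to 0.5 mL → factor 500/50 = 10
Step 4: 125 μL + 1437.5 μL = 1562.5 μL total → factor 1562.5/125 = 12.5
Product of known-step factors = 1875
Overall factor = 2.50 μg/mL / (0.267 ng/mL) = 9363.3
x = 9363.3 / 1875 = 4.99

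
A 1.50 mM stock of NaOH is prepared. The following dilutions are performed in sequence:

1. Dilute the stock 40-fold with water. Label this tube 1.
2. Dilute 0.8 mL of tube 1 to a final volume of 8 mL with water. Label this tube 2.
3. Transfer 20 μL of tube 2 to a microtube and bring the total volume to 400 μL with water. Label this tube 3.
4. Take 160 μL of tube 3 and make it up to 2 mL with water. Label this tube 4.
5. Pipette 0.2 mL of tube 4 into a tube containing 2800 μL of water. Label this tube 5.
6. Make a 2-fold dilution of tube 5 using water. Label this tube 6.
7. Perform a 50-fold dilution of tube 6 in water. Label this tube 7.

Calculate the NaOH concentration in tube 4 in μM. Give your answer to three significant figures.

0.0150 μM

Step 1: 40-fold → factor 40
Step 2: 0.8 mL brought to 8 mL → factor 8/0.8 = 10
Step 3: 20 μL brought to 400 μL → factor 400/20 = 20
Step 4: 160 μL brought to 2 mL → factor 2000/160 = 12.5
Dilution factor through tube 4 = 40 × 10 × 20 × 12.5 = 1 × 10^5
[tube 4] = 1.50 mM / 1 × 10^5 = 1.500 × 10^-5 mM = 0.0150 μM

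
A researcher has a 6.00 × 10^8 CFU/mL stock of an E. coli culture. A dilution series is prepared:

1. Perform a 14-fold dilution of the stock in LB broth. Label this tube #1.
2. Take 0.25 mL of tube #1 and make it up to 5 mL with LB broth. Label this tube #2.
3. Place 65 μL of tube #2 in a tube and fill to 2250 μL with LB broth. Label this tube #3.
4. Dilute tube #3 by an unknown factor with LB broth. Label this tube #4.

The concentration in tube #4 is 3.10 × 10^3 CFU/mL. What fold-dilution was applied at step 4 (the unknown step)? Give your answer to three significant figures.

20.0-fold

Step 1: 14-fold → factor 14
Step 2: 0.25 mL brought to 5 mL → factor 5/0.25 = 20
Step 3: 65 μL brought to 2250 μL → factor 2250/65 = 34.615
Step 4: unknown factor x
Product of known-step factors = 9692.3
Overall factor = 6.00 × 10^8 CFU/mL / (3.10 × 10^3 CFU/mL) = 1.9355 × 10^5
x = 1.9355 × 10^5 / 9692.3 = 20.0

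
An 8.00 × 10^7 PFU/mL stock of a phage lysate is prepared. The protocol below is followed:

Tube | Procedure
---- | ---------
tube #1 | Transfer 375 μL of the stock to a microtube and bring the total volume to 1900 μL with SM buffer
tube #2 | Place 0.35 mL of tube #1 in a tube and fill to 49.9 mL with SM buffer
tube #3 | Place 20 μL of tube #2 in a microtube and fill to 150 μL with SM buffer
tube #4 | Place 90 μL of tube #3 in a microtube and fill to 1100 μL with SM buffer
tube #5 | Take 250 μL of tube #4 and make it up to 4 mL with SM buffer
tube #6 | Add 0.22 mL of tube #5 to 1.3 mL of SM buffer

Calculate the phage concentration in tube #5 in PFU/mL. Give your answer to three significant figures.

75.5 PFU/mL

Step 1: 375 μL brought to 1900 μL → factor 1900/375 = 5.0667
Step 2: 0.35 mL brought to 49.9 mL → factor 49.9/0.35 = 142.57
Step 3: 20 μL brought to 150 μL → factor 150/20 = 7.5
Step 4: 90 μL brought to 1100 μL → factor 1100/90 = 12.222
Step 5: 250 μL brought to 4 mL → factor 4000/250 = 16
Dilution factor through tube #5 = 5.0667 × 142.57 × 7.5 × 12.222 × 16 = 1.0595 × 10^6
[tube #5] = 8.00 × 10^7 PFU/mL / 1.0595 × 10^6 = 75.5 PFU/mL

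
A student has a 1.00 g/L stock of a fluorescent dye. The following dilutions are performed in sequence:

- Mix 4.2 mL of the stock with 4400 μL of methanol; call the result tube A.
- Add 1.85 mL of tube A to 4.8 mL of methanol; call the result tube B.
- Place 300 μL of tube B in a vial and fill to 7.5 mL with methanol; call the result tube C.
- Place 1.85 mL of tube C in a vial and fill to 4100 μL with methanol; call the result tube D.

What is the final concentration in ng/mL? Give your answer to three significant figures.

2.45 × 10^3 ng/mL

Step 1: 4.2 mL + 4400 μL = 8.6 mL total → factor 8.6/4.2 = 2.0476
Step 2: 1.85 mL + 4.8 mL = 6.65 mL total → factor 6.65/1.85 = 3.5946
Step 3: 300 μL brought to 7.5 mL → factor 7500/300 = 25
Step 4: 1.85 mL brought to 4100 μL → factor 4.1/1.85 = 2.2162
Overall dilution factor = 2.0476 × 3.5946 × 25 × 2.2162 = 407.8
Final = 1.00 g/L / 407.8 = 0.002452 g/L = 2.45 × 10^3 ng/mL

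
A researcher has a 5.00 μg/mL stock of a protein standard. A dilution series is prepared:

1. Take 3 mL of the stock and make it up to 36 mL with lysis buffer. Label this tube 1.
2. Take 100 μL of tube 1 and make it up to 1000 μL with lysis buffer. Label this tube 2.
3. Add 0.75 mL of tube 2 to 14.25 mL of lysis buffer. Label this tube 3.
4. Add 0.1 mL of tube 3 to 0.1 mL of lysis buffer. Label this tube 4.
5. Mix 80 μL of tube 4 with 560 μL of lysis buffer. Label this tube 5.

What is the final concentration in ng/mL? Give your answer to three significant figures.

0.130 ng/mL

Step 1: 3 mL brought to 36 mL → factor 36/3 = 12
Step 2: 100 μL brought to 1000 μL → factor 1000/100 = 10
Step 3: 0.75 mL + 14.25 mL = 15 mL total → factor 15/0.75 = 20
Step 4: 0.1 mL + 0.1 mL = 0.2 mL total → factor 0.2/0.1 = 2
Step 5: 80 μL + 560 μL = 640 μL total → factor 640/80 = 8
Overall dilution factor = 12 × 10 × 20 × 2 × 8 = 38400
Final = 5.00 μg/mL / 38400 = 0.0001302 μg/mL = 0.130 ng/mL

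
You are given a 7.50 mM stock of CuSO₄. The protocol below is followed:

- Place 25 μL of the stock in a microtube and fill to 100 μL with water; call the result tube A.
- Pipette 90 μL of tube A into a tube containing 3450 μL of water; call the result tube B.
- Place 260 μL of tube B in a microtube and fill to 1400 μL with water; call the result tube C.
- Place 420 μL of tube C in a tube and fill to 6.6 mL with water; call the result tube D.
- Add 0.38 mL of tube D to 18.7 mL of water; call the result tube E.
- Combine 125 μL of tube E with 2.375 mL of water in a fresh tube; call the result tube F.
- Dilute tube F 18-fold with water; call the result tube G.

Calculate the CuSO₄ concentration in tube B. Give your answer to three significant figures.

0.0477 mM

Step 1: 25 μL brought to 100 μL → factor 100/25 = 4
Step 2: 90 μL + 3450 μL = 3540 μL total → factor 3540/90 = 39.333
Dilution factor through tube B = 4 × 39.333 = 157.33
[tube B] = 7.50 mM / 157.33 = 0.0477 mM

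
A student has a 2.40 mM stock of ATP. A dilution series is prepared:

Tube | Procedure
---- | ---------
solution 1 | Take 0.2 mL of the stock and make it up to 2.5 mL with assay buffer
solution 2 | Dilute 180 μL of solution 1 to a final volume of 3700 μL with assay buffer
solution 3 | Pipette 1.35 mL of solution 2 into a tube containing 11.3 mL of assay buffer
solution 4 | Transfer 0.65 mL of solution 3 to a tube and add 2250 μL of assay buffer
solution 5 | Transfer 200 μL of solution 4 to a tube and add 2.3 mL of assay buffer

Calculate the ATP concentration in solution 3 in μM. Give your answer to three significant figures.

Step 1: 0.2 mL brought to 2.5 mL → factor 2.5/0.2 = 12.5
Step 2: 180 μL brought to 3700 μL → factor 3700/180 = 20.556
Step 3: 1.35 mL + 11.3 mL = 12.65 mL total → factor 12.65/1.35 = 9.3704
Dilution factor through solution 3 = 12.5 × 20.556 × 9.3704 = 2407.7
[solution 3] = 2.40 mM / 2407.7 = 0.0009968 mM = 0.997 μM

0.997 μM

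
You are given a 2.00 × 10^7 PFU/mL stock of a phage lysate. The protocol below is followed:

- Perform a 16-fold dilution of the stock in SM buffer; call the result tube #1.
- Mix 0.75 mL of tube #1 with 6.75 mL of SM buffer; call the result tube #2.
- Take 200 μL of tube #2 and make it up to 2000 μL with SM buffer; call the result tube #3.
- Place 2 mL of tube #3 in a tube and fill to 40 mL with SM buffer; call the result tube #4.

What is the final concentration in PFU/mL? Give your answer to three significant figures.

Step 1: 16-fold → factor 16
Step 2: 0.75 mL + 6.75 mL = 7.5 mL total → factor 7.5/0.75 = 10
Step 3: 200 μL brought to 2000 μL → factor 2000/200 = 10
Step 4: 2 mL brought to 40 mL → factor 40/2 = 20
Overall dilution factor = 16 × 10 × 10 × 20 = 32000
Final = 2.00 × 10^7 PFU/mL / 32000 = 625 PFU/mL

625 PFU/mL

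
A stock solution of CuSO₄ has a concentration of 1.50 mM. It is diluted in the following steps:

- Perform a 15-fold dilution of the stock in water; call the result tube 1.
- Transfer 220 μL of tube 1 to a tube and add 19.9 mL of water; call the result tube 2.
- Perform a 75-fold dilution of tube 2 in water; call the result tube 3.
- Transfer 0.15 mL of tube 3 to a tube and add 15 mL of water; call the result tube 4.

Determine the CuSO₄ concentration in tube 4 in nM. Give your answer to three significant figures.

Step 1: 15-fold → factor 15
Step 2: 220 μL + 19.9 mL = 20120 μL total → factor 20120/220 = 91.455
Step 3: 75-fold → factor 75
Step 4: 0.15 mL + 15 mL = 15.15 mL total → factor 15.15/0.15 = 101
Overall dilution factor = 15 × 91.455 × 75 × 101 = 1.0392 × 10^7
Final = 1.50 mM / 1.0392 × 10^7 = 1.443 × 10^-7 mM = 0.144 nM

0.144 nM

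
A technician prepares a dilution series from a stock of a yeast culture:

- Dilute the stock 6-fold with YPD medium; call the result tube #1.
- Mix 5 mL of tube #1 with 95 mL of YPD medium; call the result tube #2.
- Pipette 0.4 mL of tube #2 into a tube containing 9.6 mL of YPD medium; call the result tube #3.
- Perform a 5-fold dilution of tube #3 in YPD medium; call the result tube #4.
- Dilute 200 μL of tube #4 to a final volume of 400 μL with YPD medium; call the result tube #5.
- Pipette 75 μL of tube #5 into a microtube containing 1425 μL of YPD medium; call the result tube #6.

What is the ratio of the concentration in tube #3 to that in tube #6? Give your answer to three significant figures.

Step 1: 6-fold → factor 6
Step 2: 5 mL + 95 mL = 100 mL total → factor 100/5 = 20
Step 3: 0.4 mL + 9.6 mL = 10 mL total → factor 10/0.4 = 25
Step 4: 5-fold → factor 5
Step 5: 200 μL brought to 400 μL → factor 400/200 = 2
Step 6: 75 μL + 1425 μL = 1500 μL total → factor 1500/75 = 20
Dilution factor to tube #3 = 3000; to tube #6 = 6 × 10^5
[tube #3]/[tube #6] = (factor to tube #6)/(factor to tube #3) = 6 × 10^5/3000 = 200

200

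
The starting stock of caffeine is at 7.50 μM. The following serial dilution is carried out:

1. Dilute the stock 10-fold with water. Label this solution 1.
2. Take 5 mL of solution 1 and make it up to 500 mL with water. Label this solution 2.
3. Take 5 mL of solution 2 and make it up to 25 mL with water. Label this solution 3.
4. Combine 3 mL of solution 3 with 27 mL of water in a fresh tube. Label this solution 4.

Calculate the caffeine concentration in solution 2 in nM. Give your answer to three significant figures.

Step 1: 10-fold → factor 10
Step 2: 5 mL brought to 500 mL → factor 500/5 = 100
Dilution factor through solution 2 = 10 × 100 = 1000
[solution 2] = 7.50 μM / 1000 = 0.007500 μM = 7.50 nM

7.50 nM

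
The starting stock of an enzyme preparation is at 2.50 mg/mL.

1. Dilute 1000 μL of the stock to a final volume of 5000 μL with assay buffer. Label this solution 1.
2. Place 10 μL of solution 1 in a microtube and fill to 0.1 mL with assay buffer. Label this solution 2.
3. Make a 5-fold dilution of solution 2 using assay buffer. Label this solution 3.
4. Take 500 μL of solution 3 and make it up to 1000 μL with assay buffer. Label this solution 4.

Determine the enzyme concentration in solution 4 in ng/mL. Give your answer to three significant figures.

5.00 × 10^3 ng/mL

Step 1: 1000 μL brought to 5000 μL → factor 5000/1000 = 5
Step 2: 10 μL brought to 0.1 mL → factor 100/10 = 10
Step 3: 5-fold → factor 5
Step 4: 500 μL brought to 1000 μL → factor 1000/500 = 2
Overall dilution factor = 5 × 10 × 5 × 2 = 500
Final = 2.50 mg/mL / 500 = 0.005000 mg/mL = 5.00 × 10^3 ng/mL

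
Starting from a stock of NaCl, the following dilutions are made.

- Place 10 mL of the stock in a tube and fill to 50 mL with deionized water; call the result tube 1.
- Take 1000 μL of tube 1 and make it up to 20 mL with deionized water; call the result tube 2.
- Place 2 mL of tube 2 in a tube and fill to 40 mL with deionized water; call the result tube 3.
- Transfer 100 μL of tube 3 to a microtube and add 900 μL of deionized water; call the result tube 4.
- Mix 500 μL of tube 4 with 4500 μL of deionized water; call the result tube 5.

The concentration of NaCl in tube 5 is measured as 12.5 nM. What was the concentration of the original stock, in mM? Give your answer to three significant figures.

Step 1: 10 mL brought to 50 mL → factor 50/10 = 5
Step 2: 1000 μL brought to 20 mL → factor 20000/1000 = 20
Step 3: 2 mL brought to 40 mL → factor 40/2 = 20
Step 4: 100 μL + 900 μL = 1000 μL total → factor 1000/100 = 10
Step 5: 500 μL + 4500 μL = 5000 μL total → factor 5000/500 = 10
Overall dilution factor = 5 × 20 × 20 × 10 × 10 = 2 × 10^5
Stock = 12.5 nM × 2 × 10^5 = 2.500 × 10^6 nM = 2.50 mM

2.50 mM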